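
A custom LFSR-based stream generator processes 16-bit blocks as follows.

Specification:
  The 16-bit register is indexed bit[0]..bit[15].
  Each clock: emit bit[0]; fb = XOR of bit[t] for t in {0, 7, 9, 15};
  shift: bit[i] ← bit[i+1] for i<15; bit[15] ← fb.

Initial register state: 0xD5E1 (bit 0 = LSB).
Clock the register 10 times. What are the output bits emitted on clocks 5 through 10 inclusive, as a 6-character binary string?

reg_0 = 0xD5E1
clock 1: out=1, reg = 0xEAF0
clock 2: out=0, reg = 0xF578
clock 3: out=0, reg = 0xFABC
clock 4: out=0, reg = 0xFD5E
clock 5: out=0, reg = 0xFEAF
clock 6: out=1, reg = 0x7F57
clock 7: out=1, reg = 0x3FAB
clock 8: out=1, reg = 0x9FD5
clock 9: out=1, reg = 0x4FEA
clock 10: out=0, reg = 0x27F5

011110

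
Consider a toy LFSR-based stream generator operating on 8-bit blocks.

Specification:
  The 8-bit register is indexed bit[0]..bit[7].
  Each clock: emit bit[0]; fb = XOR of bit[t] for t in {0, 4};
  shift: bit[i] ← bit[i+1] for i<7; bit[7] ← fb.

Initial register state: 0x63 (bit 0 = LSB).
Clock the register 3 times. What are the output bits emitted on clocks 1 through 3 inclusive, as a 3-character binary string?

110

reg_0 = 0x63
clock 1: out=1, reg = 0xB1
clock 2: out=1, reg = 0x58
clock 3: out=0, reg = 0xAC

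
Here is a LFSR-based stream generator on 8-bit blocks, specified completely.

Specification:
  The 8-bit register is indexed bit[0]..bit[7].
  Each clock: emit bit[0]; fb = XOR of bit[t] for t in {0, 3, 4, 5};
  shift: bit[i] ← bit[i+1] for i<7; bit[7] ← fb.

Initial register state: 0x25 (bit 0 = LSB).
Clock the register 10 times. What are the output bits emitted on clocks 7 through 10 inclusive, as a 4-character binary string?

reg_0 = 0x25
clock 1: out=1, reg = 0x12
clock 2: out=0, reg = 0x89
clock 3: out=1, reg = 0x44
clock 4: out=0, reg = 0x22
clock 5: out=0, reg = 0x91
clock 6: out=1, reg = 0x48
clock 7: out=0, reg = 0xA4
clock 8: out=0, reg = 0xD2
clock 9: out=0, reg = 0xE9
clock 10: out=1, reg = 0xF4

0001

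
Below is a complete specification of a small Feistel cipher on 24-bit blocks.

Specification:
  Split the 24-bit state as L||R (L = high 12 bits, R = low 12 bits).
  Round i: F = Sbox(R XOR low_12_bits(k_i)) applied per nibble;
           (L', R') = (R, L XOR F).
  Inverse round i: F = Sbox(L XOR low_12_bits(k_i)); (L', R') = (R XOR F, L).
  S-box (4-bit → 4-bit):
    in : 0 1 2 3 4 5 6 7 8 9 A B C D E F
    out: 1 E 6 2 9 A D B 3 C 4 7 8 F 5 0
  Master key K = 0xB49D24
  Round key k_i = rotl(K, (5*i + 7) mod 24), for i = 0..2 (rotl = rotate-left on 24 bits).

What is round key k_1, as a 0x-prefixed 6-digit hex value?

K = 0xB49D24
k_0 = rotl(K, (5*0+7) mod 24) = rotl(K, 7) = 0x4E925A
k_1 = rotl(K, (5*1+7) mod 24) = rotl(K, 12) = 0xD24B49

0xD24B49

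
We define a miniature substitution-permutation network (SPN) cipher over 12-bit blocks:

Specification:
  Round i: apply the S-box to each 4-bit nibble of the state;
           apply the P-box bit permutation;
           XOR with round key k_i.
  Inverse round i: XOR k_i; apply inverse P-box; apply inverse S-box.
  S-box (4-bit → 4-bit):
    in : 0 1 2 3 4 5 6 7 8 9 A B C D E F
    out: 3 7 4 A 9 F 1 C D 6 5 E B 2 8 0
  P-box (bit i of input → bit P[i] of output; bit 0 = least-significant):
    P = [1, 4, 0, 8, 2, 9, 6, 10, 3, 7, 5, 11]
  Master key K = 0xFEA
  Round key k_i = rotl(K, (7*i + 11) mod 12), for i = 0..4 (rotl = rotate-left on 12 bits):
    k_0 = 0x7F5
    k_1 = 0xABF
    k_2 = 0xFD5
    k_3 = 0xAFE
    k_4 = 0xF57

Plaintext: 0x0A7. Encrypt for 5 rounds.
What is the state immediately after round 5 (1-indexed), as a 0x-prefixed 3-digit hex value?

0xCAF

s_0 = plaintext = 0x0A7
s_1 = Round(s_0, k_0) = 0x638
s_2 = Round(s_1, k_1) = 0xDB4
s_3 = Round(s_2, k_2) = 0x817
s_4 = Round(s_3, k_3) = 0x193
s_5 = Round(s_4, k_4) = 0xCAF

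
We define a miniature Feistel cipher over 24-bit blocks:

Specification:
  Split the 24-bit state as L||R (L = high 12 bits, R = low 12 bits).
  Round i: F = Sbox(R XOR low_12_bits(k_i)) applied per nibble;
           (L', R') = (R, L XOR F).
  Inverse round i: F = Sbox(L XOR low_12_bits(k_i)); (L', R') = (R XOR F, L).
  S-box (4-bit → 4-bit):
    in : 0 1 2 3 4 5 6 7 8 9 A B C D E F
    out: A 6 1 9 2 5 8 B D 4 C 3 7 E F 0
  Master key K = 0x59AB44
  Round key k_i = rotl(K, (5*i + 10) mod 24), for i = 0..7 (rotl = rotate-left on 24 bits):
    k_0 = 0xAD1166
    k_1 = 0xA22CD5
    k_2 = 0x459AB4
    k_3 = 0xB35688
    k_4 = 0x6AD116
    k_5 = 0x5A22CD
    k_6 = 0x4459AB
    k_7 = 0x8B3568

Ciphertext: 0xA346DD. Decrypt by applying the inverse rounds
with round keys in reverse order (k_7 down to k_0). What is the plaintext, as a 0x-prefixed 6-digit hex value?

0x760528

s_0 = ciphertext = 0xA346DD
s_1 = InvRound(s_0, k_7) = 0x68AA34
s_2 = InvRound(s_1, k_6) = 0xA2268A
s_3 = InvRound(s_2, k_5) = 0xB7AA22
s_4 = InvRound(s_3, k_4) = 0x6A5B7A
s_5 = InvRound(s_4, k_3) = 0x1646A5
s_6 = InvRound(s_5, k_2) = 0x54F164
s_7 = InvRound(s_6, k_1) = 0x52854F
s_8 = InvRound(s_7, k_0) = 0x760528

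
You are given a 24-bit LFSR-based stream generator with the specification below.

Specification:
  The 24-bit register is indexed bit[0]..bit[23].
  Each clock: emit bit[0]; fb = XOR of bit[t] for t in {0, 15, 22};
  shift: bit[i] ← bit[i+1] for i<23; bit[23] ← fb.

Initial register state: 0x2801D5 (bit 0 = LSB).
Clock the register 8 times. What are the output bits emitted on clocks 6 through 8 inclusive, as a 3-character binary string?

011

reg_0 = 0x2801D5
clock 1: out=1, reg = 0x9400EA
clock 2: out=0, reg = 0x4A0075
clock 3: out=1, reg = 0x25003A
clock 4: out=0, reg = 0x12801D
clock 5: out=1, reg = 0x09400E
clock 6: out=0, reg = 0x04A007
clock 7: out=1, reg = 0x025003
clock 8: out=1, reg = 0x812801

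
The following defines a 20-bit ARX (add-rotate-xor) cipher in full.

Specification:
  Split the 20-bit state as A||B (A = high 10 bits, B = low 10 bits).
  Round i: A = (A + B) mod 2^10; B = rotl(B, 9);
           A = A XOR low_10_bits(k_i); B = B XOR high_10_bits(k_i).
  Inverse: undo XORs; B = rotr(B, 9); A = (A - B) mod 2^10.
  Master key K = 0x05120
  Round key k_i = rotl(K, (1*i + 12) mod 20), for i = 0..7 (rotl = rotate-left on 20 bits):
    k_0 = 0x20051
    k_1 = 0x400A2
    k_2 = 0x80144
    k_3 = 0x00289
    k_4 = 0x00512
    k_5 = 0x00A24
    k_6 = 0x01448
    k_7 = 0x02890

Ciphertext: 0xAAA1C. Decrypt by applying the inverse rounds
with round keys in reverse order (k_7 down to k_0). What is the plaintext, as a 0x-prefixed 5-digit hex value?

0xB9DA0

s_0 = ciphertext = 0xAAA1C
s_1 = InvRound(s_0, k_7) = 0x8342D
s_2 = InvRound(s_1, k_6) = 0x7D450
s_3 = InvRound(s_2, k_5) = 0xCB4A4
s_4 = InvRound(s_3, k_4) = 0x3D54A
s_5 = InvRound(s_4, k_3) = 0xFA294
s_6 = InvRound(s_5, k_2) = 0x61128
s_7 = InvRound(s_6, k_1) = 0x35850
s_8 = InvRound(s_7, k_0) = 0xB9DA0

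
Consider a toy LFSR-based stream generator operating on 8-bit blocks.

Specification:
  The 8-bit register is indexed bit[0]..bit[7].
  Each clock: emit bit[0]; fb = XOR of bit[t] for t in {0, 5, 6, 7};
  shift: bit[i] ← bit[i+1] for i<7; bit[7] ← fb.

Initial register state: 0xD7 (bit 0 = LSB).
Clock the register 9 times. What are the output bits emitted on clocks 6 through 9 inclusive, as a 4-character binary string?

0111

reg_0 = 0xD7
clock 1: out=1, reg = 0xEB
clock 2: out=1, reg = 0x75
clock 3: out=1, reg = 0xBA
clock 4: out=0, reg = 0x5D
clock 5: out=1, reg = 0x2E
clock 6: out=0, reg = 0x97
clock 7: out=1, reg = 0x4B
clock 8: out=1, reg = 0x25
clock 9: out=1, reg = 0x12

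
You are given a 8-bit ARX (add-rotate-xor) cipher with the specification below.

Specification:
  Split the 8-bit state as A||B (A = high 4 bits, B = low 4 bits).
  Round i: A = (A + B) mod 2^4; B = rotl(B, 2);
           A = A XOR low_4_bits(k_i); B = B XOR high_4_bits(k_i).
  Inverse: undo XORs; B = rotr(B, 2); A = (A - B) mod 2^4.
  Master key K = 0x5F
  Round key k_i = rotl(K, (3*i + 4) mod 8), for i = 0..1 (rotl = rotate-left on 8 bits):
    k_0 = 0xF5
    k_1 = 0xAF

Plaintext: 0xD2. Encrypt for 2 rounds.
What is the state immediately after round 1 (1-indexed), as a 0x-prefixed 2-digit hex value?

s_0 = plaintext = 0xD2
s_1 = Round(s_0, k_0) = 0xA7
s_2 = Round(s_1, k_1) = 0xE7

0xA7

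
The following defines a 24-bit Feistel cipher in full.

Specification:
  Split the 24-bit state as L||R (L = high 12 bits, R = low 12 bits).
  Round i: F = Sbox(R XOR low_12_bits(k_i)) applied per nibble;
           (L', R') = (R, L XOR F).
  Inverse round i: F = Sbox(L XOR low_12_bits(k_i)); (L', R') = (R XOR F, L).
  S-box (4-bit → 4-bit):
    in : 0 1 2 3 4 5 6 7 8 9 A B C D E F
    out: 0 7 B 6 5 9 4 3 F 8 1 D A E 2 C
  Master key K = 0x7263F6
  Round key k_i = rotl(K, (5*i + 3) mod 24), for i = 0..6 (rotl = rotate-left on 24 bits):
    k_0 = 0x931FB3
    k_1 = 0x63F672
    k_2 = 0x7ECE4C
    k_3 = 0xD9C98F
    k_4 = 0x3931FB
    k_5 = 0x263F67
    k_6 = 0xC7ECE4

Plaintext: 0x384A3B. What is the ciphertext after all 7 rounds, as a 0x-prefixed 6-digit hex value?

0x1DA266

s_0 = plaintext = 0x384A3B
s_1 = Round(s_0, k_0) = 0xA3BA7B
s_2 = Round(s_1, k_1) = 0xA7B033
s_3 = Round(s_2, k_2) = 0x033847
s_4 = Round(s_3, k_3) = 0x84779C
s_5 = Round(s_4, k_4) = 0x79CC04
s_6 = Round(s_5, k_5) = 0xC041DA
s_7 = Round(s_6, k_6) = 0x1DA266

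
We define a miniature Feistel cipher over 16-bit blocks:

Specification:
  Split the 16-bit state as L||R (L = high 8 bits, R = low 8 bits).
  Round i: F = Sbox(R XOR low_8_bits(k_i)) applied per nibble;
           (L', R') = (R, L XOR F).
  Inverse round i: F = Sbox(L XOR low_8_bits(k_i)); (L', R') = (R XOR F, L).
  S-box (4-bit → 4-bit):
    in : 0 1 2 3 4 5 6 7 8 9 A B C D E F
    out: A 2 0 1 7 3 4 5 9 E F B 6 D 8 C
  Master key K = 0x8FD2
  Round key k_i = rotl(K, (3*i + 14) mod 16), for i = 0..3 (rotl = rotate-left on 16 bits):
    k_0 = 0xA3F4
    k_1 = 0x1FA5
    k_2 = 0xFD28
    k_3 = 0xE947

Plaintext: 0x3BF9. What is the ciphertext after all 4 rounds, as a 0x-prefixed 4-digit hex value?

0xFC53

s_0 = plaintext = 0x3BF9
s_1 = Round(s_0, k_0) = 0xF996
s_2 = Round(s_1, k_1) = 0x96E8
s_3 = Round(s_2, k_2) = 0xE8FC
s_4 = Round(s_3, k_3) = 0xFC53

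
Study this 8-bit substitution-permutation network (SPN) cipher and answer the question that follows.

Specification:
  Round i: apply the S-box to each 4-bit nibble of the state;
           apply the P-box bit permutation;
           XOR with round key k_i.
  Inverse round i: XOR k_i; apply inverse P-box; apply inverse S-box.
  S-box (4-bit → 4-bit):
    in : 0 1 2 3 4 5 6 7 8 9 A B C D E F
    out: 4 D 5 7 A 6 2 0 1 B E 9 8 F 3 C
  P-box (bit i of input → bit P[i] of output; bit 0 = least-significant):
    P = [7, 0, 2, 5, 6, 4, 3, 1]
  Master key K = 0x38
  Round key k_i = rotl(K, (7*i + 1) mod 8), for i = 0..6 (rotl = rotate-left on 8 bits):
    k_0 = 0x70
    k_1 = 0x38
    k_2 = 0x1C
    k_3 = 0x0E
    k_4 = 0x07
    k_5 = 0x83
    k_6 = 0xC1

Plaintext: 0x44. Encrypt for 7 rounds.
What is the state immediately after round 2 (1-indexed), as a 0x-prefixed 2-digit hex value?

s_0 = plaintext = 0x44
s_1 = Round(s_0, k_0) = 0x43
s_2 = Round(s_1, k_1) = 0xAF
s_3 = Round(s_2, k_2) = 0x22
s_4 = Round(s_3, k_3) = 0xC2
s_5 = Round(s_4, k_4) = 0x81
s_6 = Round(s_5, k_5) = 0x67
s_7 = Round(s_6, k_6) = 0xD1

0xAF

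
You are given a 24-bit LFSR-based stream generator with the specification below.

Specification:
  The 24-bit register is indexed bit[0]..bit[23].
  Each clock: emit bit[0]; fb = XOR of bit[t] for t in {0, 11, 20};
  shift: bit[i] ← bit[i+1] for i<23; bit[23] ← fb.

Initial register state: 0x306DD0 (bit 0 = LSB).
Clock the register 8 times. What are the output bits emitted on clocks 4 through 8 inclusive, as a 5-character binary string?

01011

reg_0 = 0x306DD0
clock 1: out=0, reg = 0x1836E8
clock 2: out=0, reg = 0x8C1B74
clock 3: out=0, reg = 0xC60DBA
clock 4: out=0, reg = 0xE306DD
clock 5: out=1, reg = 0xF1836E
clock 6: out=0, reg = 0xF8C1B7
clock 7: out=1, reg = 0x7C60DB
clock 8: out=1, reg = 0x3E306D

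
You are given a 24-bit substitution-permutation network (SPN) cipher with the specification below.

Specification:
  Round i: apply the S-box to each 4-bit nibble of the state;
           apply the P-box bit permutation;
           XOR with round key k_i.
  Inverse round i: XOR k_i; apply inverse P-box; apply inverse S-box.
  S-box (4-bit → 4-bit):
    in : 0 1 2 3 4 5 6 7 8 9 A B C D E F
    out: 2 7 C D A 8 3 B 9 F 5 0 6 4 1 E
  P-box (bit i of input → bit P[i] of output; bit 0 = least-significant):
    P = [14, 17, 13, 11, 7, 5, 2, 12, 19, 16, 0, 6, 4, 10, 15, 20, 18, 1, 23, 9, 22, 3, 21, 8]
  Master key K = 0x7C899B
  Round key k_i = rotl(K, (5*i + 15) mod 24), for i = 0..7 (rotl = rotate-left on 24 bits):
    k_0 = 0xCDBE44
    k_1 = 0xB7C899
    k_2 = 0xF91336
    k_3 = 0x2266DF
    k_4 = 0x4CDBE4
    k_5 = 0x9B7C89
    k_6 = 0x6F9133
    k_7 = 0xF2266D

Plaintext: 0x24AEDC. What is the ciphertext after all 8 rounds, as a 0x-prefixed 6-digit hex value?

s_0 = plaintext = 0x24AEDC
s_1 = Round(s_0, k_0) = 0xE71D52
s_2 = Round(s_1, k_1) = 0xF3768A
s_3 = Round(s_2, k_2) = 0x4464AE
s_4 = Round(s_3, k_3) = 0x232101
s_5 = Round(s_4, k_4) = 0xF338C5
s_6 = Round(s_5, k_5) = 0x27F7F5
s_7 = Round(s_6, k_6) = 0x520E55
s_8 = Round(s_7, k_7) = 0x7A396D

0x7A396D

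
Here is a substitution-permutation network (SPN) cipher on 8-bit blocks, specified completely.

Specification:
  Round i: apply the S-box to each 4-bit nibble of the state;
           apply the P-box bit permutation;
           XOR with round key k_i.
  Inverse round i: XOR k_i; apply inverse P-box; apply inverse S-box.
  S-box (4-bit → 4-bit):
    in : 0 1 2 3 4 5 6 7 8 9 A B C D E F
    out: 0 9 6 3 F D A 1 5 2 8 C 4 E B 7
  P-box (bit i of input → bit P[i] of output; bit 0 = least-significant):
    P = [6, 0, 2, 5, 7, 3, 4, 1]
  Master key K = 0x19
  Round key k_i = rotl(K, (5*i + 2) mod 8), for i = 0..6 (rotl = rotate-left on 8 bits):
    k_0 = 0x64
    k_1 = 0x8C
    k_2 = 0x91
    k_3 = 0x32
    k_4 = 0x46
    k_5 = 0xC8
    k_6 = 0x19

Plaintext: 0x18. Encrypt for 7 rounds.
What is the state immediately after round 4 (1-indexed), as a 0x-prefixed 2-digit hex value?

0x4E

s_0 = plaintext = 0x18
s_1 = Round(s_0, k_0) = 0xA2
s_2 = Round(s_1, k_1) = 0x8B
s_3 = Round(s_2, k_2) = 0x25
s_4 = Round(s_3, k_3) = 0x4E
s_5 = Round(s_4, k_4) = 0xBD
s_6 = Round(s_5, k_5) = 0xFF
s_7 = Round(s_6, k_6) = 0xC4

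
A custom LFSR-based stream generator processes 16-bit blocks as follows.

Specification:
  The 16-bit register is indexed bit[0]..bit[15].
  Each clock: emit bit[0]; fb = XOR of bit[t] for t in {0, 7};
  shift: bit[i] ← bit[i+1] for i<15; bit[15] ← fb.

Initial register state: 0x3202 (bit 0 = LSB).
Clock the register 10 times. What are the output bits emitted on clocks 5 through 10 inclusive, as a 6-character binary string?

000001

reg_0 = 0x3202
clock 1: out=0, reg = 0x1901
clock 2: out=1, reg = 0x8C80
clock 3: out=0, reg = 0xC640
clock 4: out=0, reg = 0x6320
clock 5: out=0, reg = 0x3190
clock 6: out=0, reg = 0x98C8
clock 7: out=0, reg = 0xCC64
clock 8: out=0, reg = 0x6632
clock 9: out=0, reg = 0x3319
clock 10: out=1, reg = 0x998C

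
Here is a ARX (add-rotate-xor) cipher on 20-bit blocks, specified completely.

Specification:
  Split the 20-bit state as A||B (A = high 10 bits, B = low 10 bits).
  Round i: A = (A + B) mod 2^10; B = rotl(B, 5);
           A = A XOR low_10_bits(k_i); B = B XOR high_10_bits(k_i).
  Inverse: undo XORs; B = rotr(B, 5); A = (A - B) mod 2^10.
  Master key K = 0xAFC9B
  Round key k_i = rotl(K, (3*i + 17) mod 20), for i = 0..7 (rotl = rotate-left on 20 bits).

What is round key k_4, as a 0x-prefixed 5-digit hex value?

0x9375F

K = 0xAFC9B
k_0 = rotl(K, (3*0+17) mod 20) = rotl(K, 17) = 0x75F93
k_1 = rotl(K, (3*1+17) mod 20) = rotl(K, 0) = 0xAFC9B
k_2 = rotl(K, (3*2+17) mod 20) = rotl(K, 3) = 0x7E4DD
k_3 = rotl(K, (3*3+17) mod 20) = rotl(K, 6) = 0xF26EB
k_4 = rotl(K, (3*4+17) mod 20) = rotl(K, 9) = 0x9375F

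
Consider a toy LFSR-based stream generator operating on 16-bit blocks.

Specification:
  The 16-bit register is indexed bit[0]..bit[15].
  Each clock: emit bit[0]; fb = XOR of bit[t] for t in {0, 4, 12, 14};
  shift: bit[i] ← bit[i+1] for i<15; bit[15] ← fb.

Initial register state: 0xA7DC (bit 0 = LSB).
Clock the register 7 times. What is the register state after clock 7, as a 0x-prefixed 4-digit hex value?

reg_0 = 0xA7DC
clock 1: out=0, reg = 0xD3EE
clock 2: out=0, reg = 0x69F7
clock 3: out=1, reg = 0xB4FB
clock 4: out=1, reg = 0xDA7D
clock 5: out=1, reg = 0x6D3E
clock 6: out=0, reg = 0x369F
clock 7: out=1, reg = 0x9B4F

0x9B4F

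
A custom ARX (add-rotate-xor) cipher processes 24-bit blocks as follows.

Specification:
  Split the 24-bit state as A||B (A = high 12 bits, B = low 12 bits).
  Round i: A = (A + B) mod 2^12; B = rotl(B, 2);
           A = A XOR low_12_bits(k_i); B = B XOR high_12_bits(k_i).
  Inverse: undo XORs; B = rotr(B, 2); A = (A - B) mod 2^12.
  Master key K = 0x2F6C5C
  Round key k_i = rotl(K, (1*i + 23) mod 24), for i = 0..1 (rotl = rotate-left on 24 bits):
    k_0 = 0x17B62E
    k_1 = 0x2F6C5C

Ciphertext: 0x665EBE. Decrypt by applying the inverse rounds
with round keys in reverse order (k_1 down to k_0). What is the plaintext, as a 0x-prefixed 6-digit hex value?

s_0 = ciphertext = 0x665EBE
s_1 = InvRound(s_0, k_1) = 0x727312
s_2 = InvRound(s_1, k_0) = 0xC6F49A

0xC6F49A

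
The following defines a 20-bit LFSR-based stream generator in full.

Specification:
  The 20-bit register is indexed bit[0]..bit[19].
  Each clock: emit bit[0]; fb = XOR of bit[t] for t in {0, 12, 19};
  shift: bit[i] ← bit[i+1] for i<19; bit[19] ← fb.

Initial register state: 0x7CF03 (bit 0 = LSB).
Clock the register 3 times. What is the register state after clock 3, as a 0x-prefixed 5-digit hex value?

0xAF9E0

reg_0 = 0x7CF03
clock 1: out=1, reg = 0xBE781
clock 2: out=1, reg = 0x5F3C0
clock 3: out=0, reg = 0xAF9E0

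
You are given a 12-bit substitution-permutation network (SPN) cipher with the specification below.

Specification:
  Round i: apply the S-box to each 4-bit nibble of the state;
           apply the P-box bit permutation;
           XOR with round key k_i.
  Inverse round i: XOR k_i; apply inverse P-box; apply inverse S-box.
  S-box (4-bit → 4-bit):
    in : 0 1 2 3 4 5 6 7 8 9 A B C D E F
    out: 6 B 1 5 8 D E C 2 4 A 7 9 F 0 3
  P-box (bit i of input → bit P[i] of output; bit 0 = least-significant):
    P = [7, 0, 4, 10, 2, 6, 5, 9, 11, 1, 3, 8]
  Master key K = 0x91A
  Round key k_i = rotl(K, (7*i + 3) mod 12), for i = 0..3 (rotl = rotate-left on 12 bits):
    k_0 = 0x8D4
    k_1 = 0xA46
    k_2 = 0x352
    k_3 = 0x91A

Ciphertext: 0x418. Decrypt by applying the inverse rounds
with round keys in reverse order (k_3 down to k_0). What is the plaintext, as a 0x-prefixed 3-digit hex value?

s_0 = ciphertext = 0x418
s_1 = InvRound(s_0, k_3) = 0x1E4
s_2 = InvRound(s_1, k_2) = 0x853
s_3 = InvRound(s_2, k_1) = 0xEC0
s_4 = InvRound(s_3, k_0) = 0xEC7

0xEC7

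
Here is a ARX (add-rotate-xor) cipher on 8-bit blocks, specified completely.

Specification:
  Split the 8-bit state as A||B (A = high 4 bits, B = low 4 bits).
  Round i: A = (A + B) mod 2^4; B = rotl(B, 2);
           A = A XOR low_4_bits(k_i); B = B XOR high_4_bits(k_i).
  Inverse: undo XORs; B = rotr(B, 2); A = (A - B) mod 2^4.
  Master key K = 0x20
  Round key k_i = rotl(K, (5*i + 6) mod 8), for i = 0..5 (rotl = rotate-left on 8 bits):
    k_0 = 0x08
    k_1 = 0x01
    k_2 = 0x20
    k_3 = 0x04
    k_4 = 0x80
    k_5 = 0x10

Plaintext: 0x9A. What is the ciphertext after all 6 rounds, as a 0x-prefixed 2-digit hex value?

s_0 = plaintext = 0x9A
s_1 = Round(s_0, k_0) = 0xBA
s_2 = Round(s_1, k_1) = 0x4A
s_3 = Round(s_2, k_2) = 0xE8
s_4 = Round(s_3, k_3) = 0x22
s_5 = Round(s_4, k_4) = 0x40
s_6 = Round(s_5, k_5) = 0x41

0x41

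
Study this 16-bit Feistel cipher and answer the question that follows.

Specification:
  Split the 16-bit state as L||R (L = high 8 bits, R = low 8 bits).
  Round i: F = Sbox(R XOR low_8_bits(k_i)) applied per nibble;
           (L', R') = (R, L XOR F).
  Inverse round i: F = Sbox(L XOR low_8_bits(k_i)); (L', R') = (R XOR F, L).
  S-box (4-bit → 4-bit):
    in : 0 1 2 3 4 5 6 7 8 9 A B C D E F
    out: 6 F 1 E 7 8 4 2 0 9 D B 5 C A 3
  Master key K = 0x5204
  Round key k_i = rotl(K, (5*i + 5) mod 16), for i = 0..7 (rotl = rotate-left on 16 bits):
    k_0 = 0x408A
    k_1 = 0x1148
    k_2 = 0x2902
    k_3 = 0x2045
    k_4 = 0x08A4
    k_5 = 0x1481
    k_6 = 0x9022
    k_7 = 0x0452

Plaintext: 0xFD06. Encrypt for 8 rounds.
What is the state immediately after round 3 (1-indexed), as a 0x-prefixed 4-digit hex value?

0xB049

s_0 = plaintext = 0xFD06
s_1 = Round(s_0, k_0) = 0x06F8
s_2 = Round(s_1, k_1) = 0xF8B0
s_3 = Round(s_2, k_2) = 0xB049
s_4 = Round(s_3, k_3) = 0x49D5
s_5 = Round(s_4, k_4) = 0xD566
s_6 = Round(s_5, k_5) = 0x6677
s_7 = Round(s_6, k_6) = 0x77EE
s_8 = Round(s_7, k_7) = 0xEEC2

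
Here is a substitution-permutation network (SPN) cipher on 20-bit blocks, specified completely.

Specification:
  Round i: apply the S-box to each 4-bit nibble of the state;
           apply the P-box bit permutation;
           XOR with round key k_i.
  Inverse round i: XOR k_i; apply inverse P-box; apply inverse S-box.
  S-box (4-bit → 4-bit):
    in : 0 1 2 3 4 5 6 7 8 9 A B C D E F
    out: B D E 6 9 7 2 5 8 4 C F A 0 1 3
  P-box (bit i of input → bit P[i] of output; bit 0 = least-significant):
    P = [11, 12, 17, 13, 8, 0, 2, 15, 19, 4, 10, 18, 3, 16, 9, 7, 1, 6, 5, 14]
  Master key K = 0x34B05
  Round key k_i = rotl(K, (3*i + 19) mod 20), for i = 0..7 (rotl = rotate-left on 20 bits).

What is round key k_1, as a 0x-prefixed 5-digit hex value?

K = 0x34B05
k_0 = rotl(K, (3*0+19) mod 20) = rotl(K, 19) = 0x9A582
k_1 = rotl(K, (3*1+19) mod 20) = rotl(K, 2) = 0xD2C14

0xD2C14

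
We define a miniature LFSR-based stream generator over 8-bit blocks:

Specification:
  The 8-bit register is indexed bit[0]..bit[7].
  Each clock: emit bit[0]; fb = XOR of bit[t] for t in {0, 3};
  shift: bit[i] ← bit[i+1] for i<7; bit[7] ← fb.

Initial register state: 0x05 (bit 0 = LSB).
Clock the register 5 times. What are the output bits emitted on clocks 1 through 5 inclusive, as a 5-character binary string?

reg_0 = 0x05
clock 1: out=1, reg = 0x82
clock 2: out=0, reg = 0x41
clock 3: out=1, reg = 0xA0
clock 4: out=0, reg = 0x50
clock 5: out=0, reg = 0x28

10100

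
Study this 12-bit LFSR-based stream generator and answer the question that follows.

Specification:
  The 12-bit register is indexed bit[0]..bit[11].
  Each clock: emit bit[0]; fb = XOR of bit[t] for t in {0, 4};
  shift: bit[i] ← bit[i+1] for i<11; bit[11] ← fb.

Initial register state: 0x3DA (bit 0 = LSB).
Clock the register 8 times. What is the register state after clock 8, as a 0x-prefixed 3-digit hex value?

0xE73

reg_0 = 0x3DA
clock 1: out=0, reg = 0x9ED
clock 2: out=1, reg = 0xCF6
clock 3: out=0, reg = 0xE7B
clock 4: out=1, reg = 0x73D
clock 5: out=1, reg = 0x39E
clock 6: out=0, reg = 0x9CF
clock 7: out=1, reg = 0xCE7
clock 8: out=1, reg = 0xE73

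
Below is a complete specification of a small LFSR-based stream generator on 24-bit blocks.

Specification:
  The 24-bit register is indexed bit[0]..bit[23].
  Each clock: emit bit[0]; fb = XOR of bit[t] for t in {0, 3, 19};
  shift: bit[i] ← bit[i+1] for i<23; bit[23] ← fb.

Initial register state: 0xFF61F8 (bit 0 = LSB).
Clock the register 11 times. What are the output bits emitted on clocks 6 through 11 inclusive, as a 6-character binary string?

111100

reg_0 = 0xFF61F8
clock 1: out=0, reg = 0x7FB0FC
clock 2: out=0, reg = 0x3FD87E
clock 3: out=0, reg = 0x1FEC3F
clock 4: out=1, reg = 0x8FF61F
clock 5: out=1, reg = 0xC7FB0F
clock 6: out=1, reg = 0x63FD87
clock 7: out=1, reg = 0xB1FEC3
clock 8: out=1, reg = 0xD8FF61
clock 9: out=1, reg = 0x6C7FB0
clock 10: out=0, reg = 0xB63FD8
clock 11: out=0, reg = 0xDB1FEC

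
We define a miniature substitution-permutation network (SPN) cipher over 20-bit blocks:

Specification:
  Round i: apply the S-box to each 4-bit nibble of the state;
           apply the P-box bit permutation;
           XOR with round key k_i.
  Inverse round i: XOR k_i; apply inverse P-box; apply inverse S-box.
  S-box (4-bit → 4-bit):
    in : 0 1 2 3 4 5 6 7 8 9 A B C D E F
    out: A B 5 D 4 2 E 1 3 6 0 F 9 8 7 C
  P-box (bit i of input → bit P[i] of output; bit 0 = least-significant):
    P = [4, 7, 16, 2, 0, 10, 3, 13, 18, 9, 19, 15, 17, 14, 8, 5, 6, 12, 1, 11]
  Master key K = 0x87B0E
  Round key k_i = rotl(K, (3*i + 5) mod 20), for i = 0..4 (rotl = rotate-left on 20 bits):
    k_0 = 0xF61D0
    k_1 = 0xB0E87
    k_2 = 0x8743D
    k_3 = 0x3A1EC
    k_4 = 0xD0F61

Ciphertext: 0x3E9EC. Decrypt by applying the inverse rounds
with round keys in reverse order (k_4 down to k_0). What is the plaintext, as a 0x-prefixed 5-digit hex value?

0xABC40

s_0 = ciphertext = 0x3E9EC
s_1 = InvRound(s_0, k_4) = 0xA8BB0
s_2 = InvRound(s_1, k_3) = 0xCA9F3
s_3 = InvRound(s_2, k_2) = 0xB9C90
s_4 = InvRound(s_3, k_1) = 0x9A07C
s_5 = InvRound(s_4, k_0) = 0xABC40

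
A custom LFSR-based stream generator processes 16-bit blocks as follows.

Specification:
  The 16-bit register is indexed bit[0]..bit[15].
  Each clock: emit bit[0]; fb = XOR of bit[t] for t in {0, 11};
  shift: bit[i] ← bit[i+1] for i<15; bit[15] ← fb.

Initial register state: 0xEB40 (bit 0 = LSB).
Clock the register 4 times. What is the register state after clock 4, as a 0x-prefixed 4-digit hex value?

0xDEB4

reg_0 = 0xEB40
clock 1: out=0, reg = 0xF5A0
clock 2: out=0, reg = 0x7AD0
clock 3: out=0, reg = 0xBD68
clock 4: out=0, reg = 0xDEB4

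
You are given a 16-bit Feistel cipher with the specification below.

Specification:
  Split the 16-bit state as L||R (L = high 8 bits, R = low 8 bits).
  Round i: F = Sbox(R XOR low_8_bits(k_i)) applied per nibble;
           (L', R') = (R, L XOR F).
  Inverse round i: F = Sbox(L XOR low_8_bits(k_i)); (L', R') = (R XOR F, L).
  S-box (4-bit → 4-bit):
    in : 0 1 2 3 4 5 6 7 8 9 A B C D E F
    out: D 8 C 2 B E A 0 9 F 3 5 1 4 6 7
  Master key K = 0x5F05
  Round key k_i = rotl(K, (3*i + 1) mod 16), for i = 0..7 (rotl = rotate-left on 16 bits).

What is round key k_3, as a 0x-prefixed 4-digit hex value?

K = 0x5F05
k_0 = rotl(K, (3*0+1) mod 16) = rotl(K, 1) = 0xBE0A
k_1 = rotl(K, (3*1+1) mod 16) = rotl(K, 4) = 0xF055
k_2 = rotl(K, (3*2+1) mod 16) = rotl(K, 7) = 0x82AF
k_3 = rotl(K, (3*3+1) mod 16) = rotl(K, 10) = 0x157C

0x157C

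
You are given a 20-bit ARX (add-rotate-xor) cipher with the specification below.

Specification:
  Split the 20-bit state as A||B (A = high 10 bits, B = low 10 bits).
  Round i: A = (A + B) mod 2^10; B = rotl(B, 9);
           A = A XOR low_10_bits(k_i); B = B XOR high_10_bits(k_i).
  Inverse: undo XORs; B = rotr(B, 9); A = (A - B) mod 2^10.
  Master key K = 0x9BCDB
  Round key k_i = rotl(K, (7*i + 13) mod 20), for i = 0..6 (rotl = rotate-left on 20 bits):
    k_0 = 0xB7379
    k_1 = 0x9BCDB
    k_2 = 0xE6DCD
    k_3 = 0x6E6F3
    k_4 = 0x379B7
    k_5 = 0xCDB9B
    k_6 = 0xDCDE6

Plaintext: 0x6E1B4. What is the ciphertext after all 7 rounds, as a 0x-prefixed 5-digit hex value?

0xB5F0A

s_0 = plaintext = 0x6E1B4
s_1 = Round(s_0, k_0) = 0x05606
s_2 = Round(s_1, k_1) = 0xB036C
s_3 = Round(s_2, k_2) = 0xF862D
s_4 = Round(s_3, k_3) = 0x3F6AF
s_5 = Round(s_4, k_4) = 0x86F89
s_6 = Round(s_5, k_5) = 0x8FCF2
s_7 = Round(s_6, k_6) = 0xB5F0A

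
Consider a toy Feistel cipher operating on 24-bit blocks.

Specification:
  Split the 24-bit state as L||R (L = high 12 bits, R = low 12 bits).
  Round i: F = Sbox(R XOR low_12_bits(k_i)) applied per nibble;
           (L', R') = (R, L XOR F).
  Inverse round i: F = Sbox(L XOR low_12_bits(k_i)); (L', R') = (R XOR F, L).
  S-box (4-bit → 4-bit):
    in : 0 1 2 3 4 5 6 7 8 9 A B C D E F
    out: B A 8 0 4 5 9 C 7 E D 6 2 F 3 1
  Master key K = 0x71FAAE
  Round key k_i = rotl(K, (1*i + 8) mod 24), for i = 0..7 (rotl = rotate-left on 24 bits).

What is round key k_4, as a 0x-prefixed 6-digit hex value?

K = 0x71FAAE
k_0 = rotl(K, (1*0+8) mod 24) = rotl(K, 8) = 0xFAAE71
k_1 = rotl(K, (1*1+8) mod 24) = rotl(K, 9) = 0xF55CE3
k_2 = rotl(K, (1*2+8) mod 24) = rotl(K, 10) = 0xEAB9C7
k_3 = rotl(K, (1*3+8) mod 24) = rotl(K, 11) = 0xD5738F
k_4 = rotl(K, (1*4+8) mod 24) = rotl(K, 12) = 0xAAE71F

0xAAE71F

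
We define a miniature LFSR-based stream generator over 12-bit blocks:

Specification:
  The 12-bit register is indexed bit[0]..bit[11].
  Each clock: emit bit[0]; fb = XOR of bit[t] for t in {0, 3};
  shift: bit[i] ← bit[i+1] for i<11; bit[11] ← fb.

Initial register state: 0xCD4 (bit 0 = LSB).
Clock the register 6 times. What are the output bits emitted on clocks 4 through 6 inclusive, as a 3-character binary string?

010

reg_0 = 0xCD4
clock 1: out=0, reg = 0x66A
clock 2: out=0, reg = 0xB35
clock 3: out=1, reg = 0xD9A
clock 4: out=0, reg = 0xECD
clock 5: out=1, reg = 0x766
clock 6: out=0, reg = 0x3B3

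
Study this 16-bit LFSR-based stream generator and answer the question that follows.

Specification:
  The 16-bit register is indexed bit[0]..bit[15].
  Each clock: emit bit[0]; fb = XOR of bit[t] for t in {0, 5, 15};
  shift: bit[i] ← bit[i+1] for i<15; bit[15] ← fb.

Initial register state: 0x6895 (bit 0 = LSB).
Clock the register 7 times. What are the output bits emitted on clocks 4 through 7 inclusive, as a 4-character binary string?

0100

reg_0 = 0x6895
clock 1: out=1, reg = 0xB44A
clock 2: out=0, reg = 0xDA25
clock 3: out=1, reg = 0xED12
clock 4: out=0, reg = 0xF689
clock 5: out=1, reg = 0x7B44
clock 6: out=0, reg = 0x3DA2
clock 7: out=0, reg = 0x9ED1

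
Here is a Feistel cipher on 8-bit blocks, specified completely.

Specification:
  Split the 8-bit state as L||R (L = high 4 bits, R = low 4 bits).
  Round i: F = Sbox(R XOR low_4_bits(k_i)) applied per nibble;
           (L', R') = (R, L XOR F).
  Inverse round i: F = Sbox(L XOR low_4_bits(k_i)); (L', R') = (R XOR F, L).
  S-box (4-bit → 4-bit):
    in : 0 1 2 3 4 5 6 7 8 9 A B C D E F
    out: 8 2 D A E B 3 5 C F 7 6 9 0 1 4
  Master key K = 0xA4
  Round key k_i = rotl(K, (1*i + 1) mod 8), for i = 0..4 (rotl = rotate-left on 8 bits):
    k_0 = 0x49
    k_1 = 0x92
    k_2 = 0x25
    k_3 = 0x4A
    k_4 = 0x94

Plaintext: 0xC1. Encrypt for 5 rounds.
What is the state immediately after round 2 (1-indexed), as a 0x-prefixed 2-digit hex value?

s_0 = plaintext = 0xC1
s_1 = Round(s_0, k_0) = 0x10
s_2 = Round(s_1, k_1) = 0x0C
s_3 = Round(s_2, k_2) = 0xCF
s_4 = Round(s_3, k_3) = 0xF7
s_5 = Round(s_4, k_4) = 0x75

0x0C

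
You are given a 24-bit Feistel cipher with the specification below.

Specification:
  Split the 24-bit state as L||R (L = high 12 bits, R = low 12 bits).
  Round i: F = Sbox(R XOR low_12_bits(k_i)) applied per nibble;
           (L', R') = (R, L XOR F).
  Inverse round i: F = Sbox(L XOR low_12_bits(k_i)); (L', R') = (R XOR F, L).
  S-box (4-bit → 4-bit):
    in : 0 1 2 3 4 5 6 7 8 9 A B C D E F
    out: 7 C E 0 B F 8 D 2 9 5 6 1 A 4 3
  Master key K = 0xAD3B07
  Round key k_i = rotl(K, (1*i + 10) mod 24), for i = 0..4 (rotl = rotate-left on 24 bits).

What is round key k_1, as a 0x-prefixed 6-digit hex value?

0xD83D69

K = 0xAD3B07
k_0 = rotl(K, (1*0+10) mod 24) = rotl(K, 10) = 0xEC1EB4
k_1 = rotl(K, (1*1+10) mod 24) = rotl(K, 11) = 0xD83D69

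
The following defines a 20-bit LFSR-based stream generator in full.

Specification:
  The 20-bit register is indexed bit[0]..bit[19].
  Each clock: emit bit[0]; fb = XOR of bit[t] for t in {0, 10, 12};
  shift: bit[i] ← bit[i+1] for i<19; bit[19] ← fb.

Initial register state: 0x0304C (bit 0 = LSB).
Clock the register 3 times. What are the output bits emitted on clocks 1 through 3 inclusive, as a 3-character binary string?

reg_0 = 0x0304C
clock 1: out=0, reg = 0x81826
clock 2: out=0, reg = 0xC0C13
clock 3: out=1, reg = 0x60609

001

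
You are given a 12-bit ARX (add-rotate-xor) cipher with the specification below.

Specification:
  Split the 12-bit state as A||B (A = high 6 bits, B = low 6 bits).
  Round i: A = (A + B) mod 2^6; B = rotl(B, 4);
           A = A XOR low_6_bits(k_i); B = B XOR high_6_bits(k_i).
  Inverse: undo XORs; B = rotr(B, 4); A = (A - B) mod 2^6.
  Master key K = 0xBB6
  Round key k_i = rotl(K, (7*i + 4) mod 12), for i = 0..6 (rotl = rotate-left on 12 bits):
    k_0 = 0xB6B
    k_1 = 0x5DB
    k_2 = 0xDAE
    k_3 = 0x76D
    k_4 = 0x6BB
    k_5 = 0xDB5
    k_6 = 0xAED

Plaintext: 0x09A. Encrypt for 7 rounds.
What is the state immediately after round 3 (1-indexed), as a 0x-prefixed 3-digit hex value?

s_0 = plaintext = 0x09A
s_1 = Round(s_0, k_0) = 0xDCB
s_2 = Round(s_1, k_1) = 0x665
s_3 = Round(s_2, k_2) = 0x42F
s_4 = Round(s_3, k_3) = 0x4A6
s_5 = Round(s_4, k_4) = 0x0F3
s_6 = Round(s_5, k_5) = 0x0CA
s_7 = Round(s_6, k_6) = 0x809

0x42F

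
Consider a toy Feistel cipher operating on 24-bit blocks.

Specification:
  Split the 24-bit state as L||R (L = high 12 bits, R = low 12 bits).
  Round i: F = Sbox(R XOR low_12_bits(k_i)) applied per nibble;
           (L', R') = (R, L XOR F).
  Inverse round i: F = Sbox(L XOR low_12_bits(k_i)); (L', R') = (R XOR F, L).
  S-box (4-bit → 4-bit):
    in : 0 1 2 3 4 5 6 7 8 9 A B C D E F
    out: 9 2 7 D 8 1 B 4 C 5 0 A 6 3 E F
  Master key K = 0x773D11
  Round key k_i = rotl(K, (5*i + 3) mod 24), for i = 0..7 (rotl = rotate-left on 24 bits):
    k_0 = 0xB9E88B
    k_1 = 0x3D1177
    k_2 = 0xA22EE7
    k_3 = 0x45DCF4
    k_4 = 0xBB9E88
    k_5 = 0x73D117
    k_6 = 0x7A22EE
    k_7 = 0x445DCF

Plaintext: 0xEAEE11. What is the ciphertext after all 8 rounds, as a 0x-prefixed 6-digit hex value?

s_0 = plaintext = 0xEAEE11
s_1 = Round(s_0, k_0) = 0xE115FE
s_2 = Round(s_1, k_1) = 0x5FE6D4
s_3 = Round(s_2, k_2) = 0x6D4923
s_4 = Round(s_3, k_3) = 0x9237E0
s_5 = Round(s_4, k_4) = 0x7E0C9F
s_6 = Round(s_5, k_5) = 0xC9F42C
s_7 = Round(s_6, k_6) = 0x42C7F8
s_8 = Round(s_7, k_7) = 0x7F84F8

0x7F84F8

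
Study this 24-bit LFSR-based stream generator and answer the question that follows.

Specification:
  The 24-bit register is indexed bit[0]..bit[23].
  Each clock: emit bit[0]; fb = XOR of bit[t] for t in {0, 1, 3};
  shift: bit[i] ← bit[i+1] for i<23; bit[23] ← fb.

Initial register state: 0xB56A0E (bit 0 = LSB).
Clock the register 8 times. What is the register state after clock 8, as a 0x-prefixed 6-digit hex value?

0x48B56A

reg_0 = 0xB56A0E
clock 1: out=0, reg = 0x5AB507
clock 2: out=1, reg = 0x2D5A83
clock 3: out=1, reg = 0x16AD41
clock 4: out=1, reg = 0x8B56A0
clock 5: out=0, reg = 0x45AB50
clock 6: out=0, reg = 0x22D5A8
clock 7: out=0, reg = 0x916AD4
clock 8: out=0, reg = 0x48B56A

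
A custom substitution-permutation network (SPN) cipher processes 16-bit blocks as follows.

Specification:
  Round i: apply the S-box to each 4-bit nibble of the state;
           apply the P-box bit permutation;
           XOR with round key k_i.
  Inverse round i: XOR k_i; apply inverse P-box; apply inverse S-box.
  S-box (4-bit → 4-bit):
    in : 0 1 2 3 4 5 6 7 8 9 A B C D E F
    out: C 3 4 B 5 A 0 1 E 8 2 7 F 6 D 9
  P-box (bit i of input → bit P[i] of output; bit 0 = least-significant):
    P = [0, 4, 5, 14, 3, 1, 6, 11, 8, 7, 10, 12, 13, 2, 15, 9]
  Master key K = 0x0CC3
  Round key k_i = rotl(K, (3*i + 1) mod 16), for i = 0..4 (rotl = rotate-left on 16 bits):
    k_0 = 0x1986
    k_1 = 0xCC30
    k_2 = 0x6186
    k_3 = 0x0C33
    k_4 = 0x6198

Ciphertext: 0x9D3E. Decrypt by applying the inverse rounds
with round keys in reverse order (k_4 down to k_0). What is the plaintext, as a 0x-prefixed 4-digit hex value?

0xC909

s_0 = ciphertext = 0x9D3E
s_1 = InvRound(s_0, k_4) = 0xB850
s_2 = InvRound(s_1, k_3) = 0x40D4
s_3 = InvRound(s_2, k_2) = 0x77DA
s_4 = InvRound(s_3, k_1) = 0xE3C2
s_5 = InvRound(s_4, k_0) = 0xC909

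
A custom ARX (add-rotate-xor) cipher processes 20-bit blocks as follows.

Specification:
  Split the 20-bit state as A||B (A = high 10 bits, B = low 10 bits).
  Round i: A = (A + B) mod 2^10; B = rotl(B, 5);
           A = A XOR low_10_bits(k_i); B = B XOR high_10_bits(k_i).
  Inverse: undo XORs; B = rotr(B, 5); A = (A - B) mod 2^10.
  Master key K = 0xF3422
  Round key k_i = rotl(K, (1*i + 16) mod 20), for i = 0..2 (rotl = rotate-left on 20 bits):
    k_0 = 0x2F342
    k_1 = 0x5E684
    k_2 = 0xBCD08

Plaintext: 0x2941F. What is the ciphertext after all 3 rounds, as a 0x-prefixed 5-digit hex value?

0x90684

s_0 = plaintext = 0x2941F
s_1 = Round(s_0, k_0) = 0xE1B5C
s_2 = Round(s_1, k_1) = 0x19AE3
s_3 = Round(s_2, k_2) = 0x90684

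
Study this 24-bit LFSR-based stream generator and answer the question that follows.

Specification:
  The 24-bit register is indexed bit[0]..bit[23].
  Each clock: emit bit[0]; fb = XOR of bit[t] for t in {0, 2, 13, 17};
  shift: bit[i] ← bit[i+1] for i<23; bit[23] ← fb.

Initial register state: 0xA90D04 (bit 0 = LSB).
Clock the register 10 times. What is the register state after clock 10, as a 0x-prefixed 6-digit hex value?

0xF66A43

reg_0 = 0xA90D04
clock 1: out=0, reg = 0xD48682
clock 2: out=0, reg = 0x6A4341
clock 3: out=1, reg = 0x3521A0
clock 4: out=0, reg = 0x9A90D0
clock 5: out=0, reg = 0xCD4868
clock 6: out=0, reg = 0x66A434
clock 7: out=0, reg = 0xB3521A
clock 8: out=0, reg = 0xD9A90D
clock 9: out=1, reg = 0xECD486
clock 10: out=0, reg = 0xF66A43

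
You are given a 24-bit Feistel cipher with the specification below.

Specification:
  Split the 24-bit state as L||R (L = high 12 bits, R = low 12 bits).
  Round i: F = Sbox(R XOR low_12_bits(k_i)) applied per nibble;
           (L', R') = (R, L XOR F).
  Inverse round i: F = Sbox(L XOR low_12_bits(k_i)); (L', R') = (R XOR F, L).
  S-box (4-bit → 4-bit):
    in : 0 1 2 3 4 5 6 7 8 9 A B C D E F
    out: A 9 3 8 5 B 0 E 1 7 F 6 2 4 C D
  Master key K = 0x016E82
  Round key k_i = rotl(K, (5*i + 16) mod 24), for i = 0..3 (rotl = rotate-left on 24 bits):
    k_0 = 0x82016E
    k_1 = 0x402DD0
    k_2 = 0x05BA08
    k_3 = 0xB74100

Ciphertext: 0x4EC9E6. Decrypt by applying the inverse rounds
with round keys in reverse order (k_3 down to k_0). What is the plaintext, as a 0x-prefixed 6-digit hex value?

s_0 = ciphertext = 0x4EC9E6
s_1 = InvRound(s_0, k_3) = 0x2244EC
s_2 = InvRound(s_1, k_2) = 0x5DE224
s_3 = InvRound(s_2, k_1) = 0x3885DE
s_4 = InvRound(s_3, k_0) = 0x61E388

0x61E388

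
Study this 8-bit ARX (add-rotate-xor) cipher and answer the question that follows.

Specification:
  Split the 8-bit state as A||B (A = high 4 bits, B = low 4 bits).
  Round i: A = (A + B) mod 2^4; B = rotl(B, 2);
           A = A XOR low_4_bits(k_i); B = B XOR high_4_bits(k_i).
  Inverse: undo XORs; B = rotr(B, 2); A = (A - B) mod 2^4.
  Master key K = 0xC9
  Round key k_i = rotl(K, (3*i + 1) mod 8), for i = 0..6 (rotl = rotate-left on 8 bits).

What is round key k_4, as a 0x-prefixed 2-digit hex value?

K = 0xC9
k_0 = rotl(K, (3*0+1) mod 8) = rotl(K, 1) = 0x93
k_1 = rotl(K, (3*1+1) mod 8) = rotl(K, 4) = 0x9C
k_2 = rotl(K, (3*2+1) mod 8) = rotl(K, 7) = 0xE4
k_3 = rotl(K, (3*3+1) mod 8) = rotl(K, 2) = 0x27
k_4 = rotl(K, (3*4+1) mod 8) = rotl(K, 5) = 0x39

0x39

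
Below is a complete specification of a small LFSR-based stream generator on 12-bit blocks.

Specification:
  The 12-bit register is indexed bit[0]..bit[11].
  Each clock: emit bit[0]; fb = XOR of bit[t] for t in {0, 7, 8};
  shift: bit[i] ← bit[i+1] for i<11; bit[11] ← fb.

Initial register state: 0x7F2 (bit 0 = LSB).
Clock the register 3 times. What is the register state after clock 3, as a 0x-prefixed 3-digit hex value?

0x4FE

reg_0 = 0x7F2
clock 1: out=0, reg = 0x3F9
clock 2: out=1, reg = 0x9FC
clock 3: out=0, reg = 0x4FE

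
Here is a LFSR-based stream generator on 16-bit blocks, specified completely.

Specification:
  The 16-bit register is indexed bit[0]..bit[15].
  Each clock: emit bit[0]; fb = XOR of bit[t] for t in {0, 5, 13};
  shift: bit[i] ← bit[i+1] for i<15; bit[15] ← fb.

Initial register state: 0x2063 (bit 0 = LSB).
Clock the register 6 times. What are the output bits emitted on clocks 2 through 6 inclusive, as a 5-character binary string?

reg_0 = 0x2063
clock 1: out=1, reg = 0x9031
clock 2: out=1, reg = 0x4818
clock 3: out=0, reg = 0x240C
clock 4: out=0, reg = 0x9206
clock 5: out=0, reg = 0x4903
clock 6: out=1, reg = 0xA481

10001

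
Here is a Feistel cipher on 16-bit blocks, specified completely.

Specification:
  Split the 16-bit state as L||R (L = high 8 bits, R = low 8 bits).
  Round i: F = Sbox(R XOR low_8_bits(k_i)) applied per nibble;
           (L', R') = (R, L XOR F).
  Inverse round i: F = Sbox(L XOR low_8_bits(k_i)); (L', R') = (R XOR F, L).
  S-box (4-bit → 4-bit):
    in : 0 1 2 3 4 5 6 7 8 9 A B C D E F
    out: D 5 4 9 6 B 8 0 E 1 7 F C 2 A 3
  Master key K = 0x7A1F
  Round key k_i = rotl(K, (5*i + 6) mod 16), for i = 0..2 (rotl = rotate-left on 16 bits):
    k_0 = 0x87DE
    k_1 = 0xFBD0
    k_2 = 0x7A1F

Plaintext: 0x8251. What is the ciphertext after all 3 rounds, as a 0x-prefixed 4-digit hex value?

0xA49E

s_0 = plaintext = 0x8251
s_1 = Round(s_0, k_0) = 0x5161
s_2 = Round(s_1, k_1) = 0x61A4
s_3 = Round(s_2, k_2) = 0xA49E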